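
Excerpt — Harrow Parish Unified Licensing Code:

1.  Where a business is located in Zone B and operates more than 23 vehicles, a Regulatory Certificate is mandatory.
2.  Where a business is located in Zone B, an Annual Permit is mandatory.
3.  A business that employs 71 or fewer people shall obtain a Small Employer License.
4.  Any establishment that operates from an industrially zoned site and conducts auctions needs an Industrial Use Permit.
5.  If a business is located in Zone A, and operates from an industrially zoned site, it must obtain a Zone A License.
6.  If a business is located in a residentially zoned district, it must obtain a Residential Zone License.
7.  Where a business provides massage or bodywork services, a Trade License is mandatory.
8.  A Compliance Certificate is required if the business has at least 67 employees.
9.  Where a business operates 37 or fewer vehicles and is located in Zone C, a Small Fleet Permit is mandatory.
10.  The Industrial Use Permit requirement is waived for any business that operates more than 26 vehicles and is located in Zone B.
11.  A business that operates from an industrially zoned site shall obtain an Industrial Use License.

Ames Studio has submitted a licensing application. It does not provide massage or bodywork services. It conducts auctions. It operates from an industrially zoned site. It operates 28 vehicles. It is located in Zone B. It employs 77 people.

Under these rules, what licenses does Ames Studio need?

Annual Permit, Compliance Certificate, Industrial Use License, Regulatory Certificate

1. is located in Zone B; vehicles 28 > 23 → Regulatory Certificate required.
2. is located in Zone B → Annual Permit required.
3. employees 77 > 71 → Small Employer License not required.
4. operates from an industrially zoned site; conducts auctions → Industrial Use Permit required.
5. is located in Zone B (not: is located in Zone A); operates from an industrially zoned site → Zone A License not required.
6. is located in Zone B (not: is located in a residentially zoned district) → Residential Zone License not required.
7. does not provide massage or bodywork services → Trade License not required.
8. employees 77 ≥ 67 → Compliance Certificate required.
9. vehicles 28 ≤ 37; is located in Zone B (not: is located in Zone C) → Small Fleet Permit not required.
10. vehicles 28 > 26; is located in Zone B → exempt from Industrial Use Permit.
11. operates from an industrially zoned site → Industrial Use License required.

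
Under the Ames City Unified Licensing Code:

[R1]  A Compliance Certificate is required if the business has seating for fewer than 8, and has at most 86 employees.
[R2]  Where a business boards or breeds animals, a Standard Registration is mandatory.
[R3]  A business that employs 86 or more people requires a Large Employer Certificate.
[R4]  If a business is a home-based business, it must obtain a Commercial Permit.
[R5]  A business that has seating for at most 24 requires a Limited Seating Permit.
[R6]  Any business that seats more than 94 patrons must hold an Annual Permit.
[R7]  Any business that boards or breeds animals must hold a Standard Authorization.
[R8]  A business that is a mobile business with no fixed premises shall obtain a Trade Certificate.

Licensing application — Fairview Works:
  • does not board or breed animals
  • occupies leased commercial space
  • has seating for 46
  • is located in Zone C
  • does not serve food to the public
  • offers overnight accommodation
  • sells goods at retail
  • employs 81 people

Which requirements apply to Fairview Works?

None

[R1] seating 46 ≥ 8; employees 81 ≤ 86 → Compliance Certificate not required.
[R2] does not board or breed animals → Standard Registration not required.
[R3] employees 81 < 86 → Large Employer Certificate not required.
[R4] occupies leased commercial space (not: is a home-based business) → Commercial Permit not required.
[R5] seating 46 > 24 → Limited Seating Permit not required.
[R6] seating 46 ≤ 94 → Annual Permit not required.
[R7] does not board or breed animals → Standard Authorization not required.
[R8] occupies leased commercial space (not: is a mobile business with no fixed premises) → Trade Certificate not required.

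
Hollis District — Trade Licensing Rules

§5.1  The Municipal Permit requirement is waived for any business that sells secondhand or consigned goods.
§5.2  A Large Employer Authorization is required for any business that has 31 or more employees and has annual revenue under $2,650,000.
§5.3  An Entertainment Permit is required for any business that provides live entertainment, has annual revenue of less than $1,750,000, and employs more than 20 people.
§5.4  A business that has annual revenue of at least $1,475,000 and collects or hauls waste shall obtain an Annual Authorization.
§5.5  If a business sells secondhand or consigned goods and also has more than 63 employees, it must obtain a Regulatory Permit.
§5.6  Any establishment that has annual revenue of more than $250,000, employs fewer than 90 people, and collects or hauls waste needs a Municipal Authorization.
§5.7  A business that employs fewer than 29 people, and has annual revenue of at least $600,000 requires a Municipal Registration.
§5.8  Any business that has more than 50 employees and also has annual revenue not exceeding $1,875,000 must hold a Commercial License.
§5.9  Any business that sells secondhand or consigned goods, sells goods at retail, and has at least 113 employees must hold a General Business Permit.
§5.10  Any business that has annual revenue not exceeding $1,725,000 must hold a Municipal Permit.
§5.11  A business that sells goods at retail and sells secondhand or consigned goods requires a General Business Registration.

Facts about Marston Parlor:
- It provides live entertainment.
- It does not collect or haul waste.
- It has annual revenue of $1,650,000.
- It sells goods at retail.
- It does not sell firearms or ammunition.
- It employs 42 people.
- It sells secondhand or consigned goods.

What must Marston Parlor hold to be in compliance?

§5.1 sells secondhand or consigned goods → exempt from Municipal Permit.
§5.2 employees 42 ≥ 31; revenue $1,650,000 < $2,650,000 → Large Employer Authorization required.
§5.3 provides live entertainment; revenue $1,650,000 < $1,750,000; employees 42 > 20 → Entertainment Permit required.
§5.4 revenue $1,650,000 ≥ $1,475,000; does not collect or haul waste → Annual Authorization not required.
§5.5 sells secondhand or consigned goods; employees 42 ≤ 63 → Regulatory Permit not required.
§5.6 revenue $1,650,000 > $250,000; employees 42 < 90; does not collect or haul waste → Municipal Authorization not required.
§5.7 employees 42 ≥ 29; revenue $1,650,000 ≥ $600,000 → Municipal Registration not required.
§5.8 employees 42 ≤ 50; revenue $1,650,000 ≤ $1,875,000 → Commercial License not required.
§5.9 sells secondhand or consigned goods; sells goods at retail; employees 42 < 113 → General Business Permit not required.
§5.10 revenue $1,650,000 ≤ $1,725,000 → Municipal Permit required.
§5.11 sells goods at retail; sells secondhand or consigned goods → General Business Registration required.

Entertainment Permit, General Business Registration, Large Employer Authorization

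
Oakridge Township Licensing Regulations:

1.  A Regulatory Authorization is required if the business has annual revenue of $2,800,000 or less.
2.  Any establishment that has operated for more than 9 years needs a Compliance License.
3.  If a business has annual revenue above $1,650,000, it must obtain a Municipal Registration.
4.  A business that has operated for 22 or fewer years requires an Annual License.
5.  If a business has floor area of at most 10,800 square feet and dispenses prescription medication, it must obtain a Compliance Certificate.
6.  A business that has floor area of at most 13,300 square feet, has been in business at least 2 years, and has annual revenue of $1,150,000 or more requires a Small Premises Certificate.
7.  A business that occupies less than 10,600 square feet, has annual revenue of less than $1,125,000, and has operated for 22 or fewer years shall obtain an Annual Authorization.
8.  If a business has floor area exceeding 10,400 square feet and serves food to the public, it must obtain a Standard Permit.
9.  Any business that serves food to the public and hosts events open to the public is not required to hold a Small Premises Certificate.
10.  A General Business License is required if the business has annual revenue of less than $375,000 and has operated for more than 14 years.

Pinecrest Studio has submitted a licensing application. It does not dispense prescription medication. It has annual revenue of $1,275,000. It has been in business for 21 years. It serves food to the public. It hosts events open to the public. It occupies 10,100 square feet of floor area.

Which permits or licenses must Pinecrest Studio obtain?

1. revenue $1,275,000 ≤ $2,800,000 → Regulatory Authorization required.
2. years in business 21 > 9 → Compliance License required.
3. revenue $1,275,000 ≤ $1,650,000 → Municipal Registration not required.
4. years in business 21 ≤ 22 → Annual License required.
5. floor area 10,100 square feet ≤ 10,800 square feet; does not dispense prescription medication → Compliance Certificate not required.
6. floor area 10,100 square feet ≤ 13,300 square feet; years in business 21 ≥ 2; revenue $1,275,000 ≥ $1,150,000 → Small Premises Certificate required.
7. floor area 10,100 square feet < 10,600 square feet; revenue $1,275,000 ≥ $1,125,000; years in business 21 ≤ 22 → Annual Authorization not required.
8. floor area 10,100 square feet ≤ 10,400 square feet; serves food to the public → Standard Permit not required.
9. serves food to the public; hosts events open to the public → exempt from Small Premises Certificate.
10. revenue $1,275,000 ≥ $375,000; years in business 21 > 14 → General Business License not required.

Annual License, Compliance License, Regulatory Authorization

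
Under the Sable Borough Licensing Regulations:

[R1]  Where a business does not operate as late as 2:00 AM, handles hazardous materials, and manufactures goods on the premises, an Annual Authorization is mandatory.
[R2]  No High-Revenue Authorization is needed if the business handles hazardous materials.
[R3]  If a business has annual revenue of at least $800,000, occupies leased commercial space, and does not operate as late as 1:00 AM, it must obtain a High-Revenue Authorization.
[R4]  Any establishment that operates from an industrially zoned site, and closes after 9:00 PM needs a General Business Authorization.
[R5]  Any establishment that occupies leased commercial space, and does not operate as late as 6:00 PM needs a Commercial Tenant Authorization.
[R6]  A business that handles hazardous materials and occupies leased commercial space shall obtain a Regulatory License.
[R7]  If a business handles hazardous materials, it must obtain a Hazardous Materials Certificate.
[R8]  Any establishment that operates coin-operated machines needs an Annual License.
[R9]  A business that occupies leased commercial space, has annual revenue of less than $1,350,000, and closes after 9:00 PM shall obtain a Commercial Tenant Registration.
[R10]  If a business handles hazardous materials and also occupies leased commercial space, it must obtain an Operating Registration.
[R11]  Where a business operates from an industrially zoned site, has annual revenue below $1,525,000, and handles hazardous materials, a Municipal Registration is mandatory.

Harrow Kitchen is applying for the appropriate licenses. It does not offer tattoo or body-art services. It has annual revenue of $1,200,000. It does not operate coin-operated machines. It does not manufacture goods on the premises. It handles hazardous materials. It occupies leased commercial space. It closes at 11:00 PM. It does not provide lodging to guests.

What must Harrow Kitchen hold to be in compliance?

[R1] closes 11:00 PM, at/before 2:00 AM; handles hazardous materials; does not manufacture goods on the premises → Annual Authorization not required.
[R2] handles hazardous materials → exempt from High-Revenue Authorization.
[R3] revenue $1,200,000 ≥ $800,000; occupies leased commercial space; closes 11:00 PM, at/before 1:00 AM → High-Revenue Authorization required.
[R4] occupies leased commercial space (not: operates from an industrially zoned site); closes 11:00 PM, after 9:00 PM → General Business Authorization not required.
[R5] occupies leased commercial space; closes 11:00 PM, after 6:00 PM → Commercial Tenant Authorization not required.
[R6] handles hazardous materials; occupies leased commercial space → Regulatory License required.
[R7] handles hazardous materials → Hazardous Materials Certificate required.
[R8] does not operate coin-operated machines → Annual License not required.
[R9] occupies leased commercial space; revenue $1,200,000 < $1,350,000; closes 11:00 PM, after 9:00 PM → Commercial Tenant Registration required.
[R10] handles hazardous materials; occupies leased commercial space → Operating Registration required.
[R11] occupies leased commercial space (not: operates from an industrially zoned site); revenue $1,200,000 < $1,525,000; handles hazardous materials → Municipal Registration not required.

Commercial Tenant Registration, Hazardous Materials Certificate, Operating Registration, Regulatory License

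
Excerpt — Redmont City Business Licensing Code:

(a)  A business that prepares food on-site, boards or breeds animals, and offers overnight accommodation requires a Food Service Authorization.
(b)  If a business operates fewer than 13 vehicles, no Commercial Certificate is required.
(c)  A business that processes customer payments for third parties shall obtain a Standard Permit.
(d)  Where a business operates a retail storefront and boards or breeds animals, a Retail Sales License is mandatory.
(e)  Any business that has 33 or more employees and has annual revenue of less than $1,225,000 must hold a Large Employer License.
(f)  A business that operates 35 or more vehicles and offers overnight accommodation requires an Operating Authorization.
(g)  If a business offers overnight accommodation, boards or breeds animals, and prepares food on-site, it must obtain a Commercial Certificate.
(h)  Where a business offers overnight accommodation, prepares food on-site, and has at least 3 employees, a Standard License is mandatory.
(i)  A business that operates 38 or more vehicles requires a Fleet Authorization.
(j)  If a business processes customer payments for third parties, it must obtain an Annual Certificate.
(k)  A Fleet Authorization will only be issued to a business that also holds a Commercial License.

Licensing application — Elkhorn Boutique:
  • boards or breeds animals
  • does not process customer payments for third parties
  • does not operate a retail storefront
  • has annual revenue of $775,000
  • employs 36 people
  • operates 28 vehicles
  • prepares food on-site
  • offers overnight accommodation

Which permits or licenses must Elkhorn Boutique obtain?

Commercial Certificate, Food Service Authorization, Large Employer License, Standard License

(a) prepares food on-site; boards or breeds animals; offers overnight accommodation → Food Service Authorization required.
(b) vehicles 28 ≥ 13 → Commercial Certificate exemption does not apply.
(c) does not process customer payments for third parties → Standard Permit not required.
(d) does not operate a retail storefront; boards or breeds animals → Retail Sales License not required.
(e) employees 36 ≥ 33; revenue $775,000 < $1,225,000 → Large Employer License required.
(f) vehicles 28 < 35; offers overnight accommodation → Operating Authorization not required.
(g) offers overnight accommodation; boards or breeds animals; prepares food on-site → Commercial Certificate required.
(h) offers overnight accommodation; prepares food on-site; employees 36 ≥ 3 → Standard License required.
(i) vehicles 28 < 38 → Fleet Authorization not required.
(j) does not process customer payments for third parties → Annual Certificate not required.
(k) Fleet Authorization is not required → no effect.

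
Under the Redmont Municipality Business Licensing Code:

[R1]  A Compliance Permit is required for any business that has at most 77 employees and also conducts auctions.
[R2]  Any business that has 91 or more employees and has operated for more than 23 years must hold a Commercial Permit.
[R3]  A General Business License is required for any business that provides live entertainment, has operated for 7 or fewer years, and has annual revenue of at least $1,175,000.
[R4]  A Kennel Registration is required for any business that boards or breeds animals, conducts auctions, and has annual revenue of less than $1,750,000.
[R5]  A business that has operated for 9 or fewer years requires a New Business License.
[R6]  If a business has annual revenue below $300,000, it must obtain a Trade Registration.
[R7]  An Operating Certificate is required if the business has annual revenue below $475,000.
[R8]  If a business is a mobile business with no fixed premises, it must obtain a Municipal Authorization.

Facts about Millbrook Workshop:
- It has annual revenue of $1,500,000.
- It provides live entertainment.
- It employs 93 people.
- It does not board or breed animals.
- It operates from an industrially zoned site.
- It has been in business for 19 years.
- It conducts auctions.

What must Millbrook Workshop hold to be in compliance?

None

[R1] employees 93 > 77; conducts auctions → Compliance Permit not required.
[R2] employees 93 ≥ 91; years in business 19 ≤ 23 → Commercial Permit not required.
[R3] provides live entertainment; years in business 19 > 7; revenue $1,500,000 ≥ $1,175,000 → General Business License not required.
[R4] does not board or breed animals; conducts auctions; revenue $1,500,000 < $1,750,000 → Kennel Registration not required.
[R5] years in business 19 > 9 → New Business License not required.
[R6] revenue $1,500,000 ≥ $300,000 → Trade Registration not required.
[R7] revenue $1,500,000 ≥ $475,000 → Operating Certificate not required.
[R8] operates from an industrially zoned site (not: is a mobile business with no fixed premises) → Municipal Authorization not required.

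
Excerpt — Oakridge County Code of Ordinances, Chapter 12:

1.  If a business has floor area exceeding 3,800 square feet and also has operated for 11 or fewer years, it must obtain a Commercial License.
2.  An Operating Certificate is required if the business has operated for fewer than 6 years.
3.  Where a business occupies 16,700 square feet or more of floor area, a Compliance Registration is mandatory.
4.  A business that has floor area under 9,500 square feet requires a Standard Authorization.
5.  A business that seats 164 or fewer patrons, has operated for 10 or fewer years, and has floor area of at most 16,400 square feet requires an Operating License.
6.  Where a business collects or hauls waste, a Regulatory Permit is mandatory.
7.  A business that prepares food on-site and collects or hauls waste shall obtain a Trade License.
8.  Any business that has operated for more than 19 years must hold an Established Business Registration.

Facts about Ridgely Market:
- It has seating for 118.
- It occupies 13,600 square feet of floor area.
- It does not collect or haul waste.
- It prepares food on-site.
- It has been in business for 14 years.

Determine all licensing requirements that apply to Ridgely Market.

None

1. floor area 13,600 square feet > 3,800 square feet; years in business 14 > 11 → Commercial License not required.
2. years in business 14 ≥ 6 → Operating Certificate not required.
3. floor area 13,600 square feet < 16,700 square feet → Compliance Registration not required.
4. floor area 13,600 square feet ≥ 9,500 square feet → Standard Authorization not required.
5. seating 118 ≤ 164; years in business 14 > 10; floor area 13,600 square feet ≤ 16,400 square feet → Operating License not required.
6. does not collect or haul waste → Regulatory Permit not required.
7. prepares food on-site; does not collect or haul waste → Trade License not required.
8. years in business 14 ≤ 19 → Established Business Registration not required.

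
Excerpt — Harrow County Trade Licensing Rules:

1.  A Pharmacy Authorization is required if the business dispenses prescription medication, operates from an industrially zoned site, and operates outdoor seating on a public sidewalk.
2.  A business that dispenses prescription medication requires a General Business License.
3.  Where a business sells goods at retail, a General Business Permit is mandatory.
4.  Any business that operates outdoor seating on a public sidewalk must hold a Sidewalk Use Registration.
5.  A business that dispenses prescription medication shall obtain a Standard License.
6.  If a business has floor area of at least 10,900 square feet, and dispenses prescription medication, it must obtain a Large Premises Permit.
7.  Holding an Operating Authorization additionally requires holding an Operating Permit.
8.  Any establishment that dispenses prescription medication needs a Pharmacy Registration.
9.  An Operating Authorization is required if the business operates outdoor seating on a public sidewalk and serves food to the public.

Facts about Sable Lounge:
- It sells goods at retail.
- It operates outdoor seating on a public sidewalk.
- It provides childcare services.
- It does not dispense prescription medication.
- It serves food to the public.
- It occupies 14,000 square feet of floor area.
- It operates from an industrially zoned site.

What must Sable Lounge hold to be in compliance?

General Business Permit, Operating Authorization, Operating Permit, Sidewalk Use Registration

1. does not dispense prescription medication; operates from an industrially zoned site; operates outdoor seating on a public sidewalk → Pharmacy Authorization not required.
2. does not dispense prescription medication → General Business License not required.
3. sells goods at retail → General Business Permit required.
4. operates outdoor seating on a public sidewalk → Sidewalk Use Registration required.
5. does not dispense prescription medication → Standard License not required.
6. floor area 14,000 square feet ≥ 10,900 square feet; does not dispense prescription medication → Large Premises Permit not required.
7. Operating Authorization is required → Operating Permit also required.
8. does not dispense prescription medication → Pharmacy Registration not required.
9. operates outdoor seating on a public sidewalk; serves food to the public → Operating Authorization required.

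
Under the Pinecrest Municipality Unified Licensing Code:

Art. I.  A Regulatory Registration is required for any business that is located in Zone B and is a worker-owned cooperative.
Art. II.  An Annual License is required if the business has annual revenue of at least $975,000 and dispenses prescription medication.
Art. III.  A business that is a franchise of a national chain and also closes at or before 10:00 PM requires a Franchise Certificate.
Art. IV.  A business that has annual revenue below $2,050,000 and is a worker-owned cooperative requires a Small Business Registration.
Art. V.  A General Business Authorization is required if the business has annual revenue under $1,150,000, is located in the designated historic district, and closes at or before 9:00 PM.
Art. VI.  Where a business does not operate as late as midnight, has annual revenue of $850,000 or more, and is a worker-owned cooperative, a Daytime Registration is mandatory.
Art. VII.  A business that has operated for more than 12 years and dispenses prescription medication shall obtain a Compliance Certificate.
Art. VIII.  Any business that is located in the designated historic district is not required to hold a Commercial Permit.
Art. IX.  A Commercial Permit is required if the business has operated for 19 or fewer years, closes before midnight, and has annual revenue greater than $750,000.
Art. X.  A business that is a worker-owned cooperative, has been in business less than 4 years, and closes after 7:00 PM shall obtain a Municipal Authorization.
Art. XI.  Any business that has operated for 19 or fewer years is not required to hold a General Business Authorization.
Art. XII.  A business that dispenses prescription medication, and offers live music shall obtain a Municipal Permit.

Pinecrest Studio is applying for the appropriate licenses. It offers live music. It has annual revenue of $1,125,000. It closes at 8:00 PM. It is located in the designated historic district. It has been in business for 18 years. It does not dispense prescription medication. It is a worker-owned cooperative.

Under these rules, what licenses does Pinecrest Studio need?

Art. I. is located in the designated historic district (not: is located in Zone B); is a worker-owned cooperative → Regulatory Registration not required.
Art. II. revenue $1,125,000 ≥ $975,000; does not dispense prescription medication → Annual License not required.
Art. III. is a worker-owned cooperative (not: is a franchise of a national chain); closes 8:00 PM, at/before 10:00 PM → Franchise Certificate not required.
Art. IV. revenue $1,125,000 < $2,050,000; is a worker-owned cooperative → Small Business Registration required.
Art. V. revenue $1,125,000 < $1,150,000; is located in the designated historic district; closes 8:00 PM, at/before 9:00 PM → General Business Authorization required.
Art. VI. closes 8:00 PM, at/before midnight; revenue $1,125,000 ≥ $850,000; is a worker-owned cooperative → Daytime Registration required.
Art. VII. years in business 18 > 12; does not dispense prescription medication → Compliance Certificate not required.
Art. VIII. is located in the designated historic district → exempt from Commercial Permit.
Art. IX. years in business 18 ≤ 19; closes 8:00 PM, at/before midnight; revenue $1,125,000 > $750,000 → Commercial Permit required.
Art. X. is a worker-owned cooperative; years in business 18 ≥ 4; closes 8:00 PM, after 7:00 PM → Municipal Authorization not required.
Art. XI. years in business 18 ≤ 19 → exempt from General Business Authorization.
Art. XII. does not dispense prescription medication; offers live music → Municipal Permit not required.

Daytime Registration, Small Business Registration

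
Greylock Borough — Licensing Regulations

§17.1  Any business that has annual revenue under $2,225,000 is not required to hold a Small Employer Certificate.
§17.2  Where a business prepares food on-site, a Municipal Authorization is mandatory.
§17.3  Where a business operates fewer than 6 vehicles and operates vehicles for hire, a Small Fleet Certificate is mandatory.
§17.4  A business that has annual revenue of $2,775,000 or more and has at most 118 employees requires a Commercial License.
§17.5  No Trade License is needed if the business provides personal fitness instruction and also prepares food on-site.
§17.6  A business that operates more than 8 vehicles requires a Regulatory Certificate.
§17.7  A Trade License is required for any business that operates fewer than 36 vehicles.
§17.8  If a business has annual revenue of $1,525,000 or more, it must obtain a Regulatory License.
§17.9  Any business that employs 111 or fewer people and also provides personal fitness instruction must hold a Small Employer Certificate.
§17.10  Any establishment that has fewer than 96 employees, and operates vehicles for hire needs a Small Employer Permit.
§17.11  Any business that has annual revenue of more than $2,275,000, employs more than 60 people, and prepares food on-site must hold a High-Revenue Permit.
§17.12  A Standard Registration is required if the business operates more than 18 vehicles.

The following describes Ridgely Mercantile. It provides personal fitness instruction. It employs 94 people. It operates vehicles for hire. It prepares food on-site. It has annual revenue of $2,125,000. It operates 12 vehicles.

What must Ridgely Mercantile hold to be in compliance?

Municipal Authorization, Regulatory Certificate, Regulatory License, Small Employer Permit

§17.1 revenue $2,125,000 < $2,225,000 → exempt from Small Employer Certificate.
§17.2 prepares food on-site → Municipal Authorization required.
§17.3 vehicles 12 ≥ 6; operates vehicles for hire → Small Fleet Certificate not required.
§17.4 revenue $2,125,000 < $2,775,000; employees 94 ≤ 118 → Commercial License not required.
§17.5 provides personal fitness instruction; prepares food on-site → exempt from Trade License.
§17.6 vehicles 12 > 8 → Regulatory Certificate required.
§17.7 vehicles 12 < 36 → Trade License required.
§17.8 revenue $2,125,000 ≥ $1,525,000 → Regulatory License required.
§17.9 employees 94 ≤ 111; provides personal fitness instruction → Small Employer Certificate required.
§17.10 employees 94 < 96; operates vehicles for hire → Small Employer Permit required.
§17.11 revenue $2,125,000 ≤ $2,275,000; employees 94 > 60; prepares food on-site → High-Revenue Permit not required.
§17.12 vehicles 12 ≤ 18 → Standard Registration not required.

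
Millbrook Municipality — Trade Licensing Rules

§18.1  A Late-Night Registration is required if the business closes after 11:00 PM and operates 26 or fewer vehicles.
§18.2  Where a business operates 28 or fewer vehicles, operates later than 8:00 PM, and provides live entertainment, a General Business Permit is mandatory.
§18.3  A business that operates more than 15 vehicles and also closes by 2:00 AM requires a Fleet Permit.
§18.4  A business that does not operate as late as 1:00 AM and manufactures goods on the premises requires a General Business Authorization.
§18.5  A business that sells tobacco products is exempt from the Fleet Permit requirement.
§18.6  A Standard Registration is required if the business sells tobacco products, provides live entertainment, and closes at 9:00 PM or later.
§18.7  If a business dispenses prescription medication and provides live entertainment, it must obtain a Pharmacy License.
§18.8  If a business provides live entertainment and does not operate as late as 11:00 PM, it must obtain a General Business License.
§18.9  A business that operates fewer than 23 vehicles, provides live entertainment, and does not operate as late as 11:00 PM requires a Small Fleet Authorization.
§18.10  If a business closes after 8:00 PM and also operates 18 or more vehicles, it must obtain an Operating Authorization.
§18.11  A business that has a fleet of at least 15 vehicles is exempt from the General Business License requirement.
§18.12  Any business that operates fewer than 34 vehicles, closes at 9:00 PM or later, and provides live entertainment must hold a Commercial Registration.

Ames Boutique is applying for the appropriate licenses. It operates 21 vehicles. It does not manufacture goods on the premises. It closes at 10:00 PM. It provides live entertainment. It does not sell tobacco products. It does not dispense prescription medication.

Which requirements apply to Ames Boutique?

Commercial Registration, Fleet Permit, General Business Permit, Operating Authorization, Small Fleet Authorization

§18.1 closes 10:00 PM, at/before 11:00 PM; vehicles 21 ≤ 26 → Late-Night Registration not required.
§18.2 vehicles 21 ≤ 28; closes 10:00 PM, after 8:00 PM; provides live entertainment → General Business Permit required.
§18.3 vehicles 21 > 15; closes 10:00 PM, at/before 2:00 AM → Fleet Permit required.
§18.4 closes 10:00 PM, at/before 1:00 AM; does not manufacture goods on the premises → General Business Authorization not required.
§18.5 does not sell tobacco products → Fleet Permit exemption does not apply.
§18.6 does not sell tobacco products; provides live entertainment; closes 10:00 PM, after 9:00 PM → Standard Registration not required.
§18.7 does not dispense prescription medication; provides live entertainment → Pharmacy License not required.
§18.8 provides live entertainment; closes 10:00 PM, at/before 11:00 PM → General Business License required.
§18.9 vehicles 21 < 23; provides live entertainment; closes 10:00 PM, at/before 11:00 PM → Small Fleet Authorization required.
§18.10 closes 10:00 PM, after 8:00 PM; vehicles 21 ≥ 18 → Operating Authorization required.
§18.11 vehicles 21 ≥ 15 → exempt from General Business License.
§18.12 vehicles 21 < 34; closes 10:00 PM, after 9:00 PM; provides live entertainment → Commercial Registration required.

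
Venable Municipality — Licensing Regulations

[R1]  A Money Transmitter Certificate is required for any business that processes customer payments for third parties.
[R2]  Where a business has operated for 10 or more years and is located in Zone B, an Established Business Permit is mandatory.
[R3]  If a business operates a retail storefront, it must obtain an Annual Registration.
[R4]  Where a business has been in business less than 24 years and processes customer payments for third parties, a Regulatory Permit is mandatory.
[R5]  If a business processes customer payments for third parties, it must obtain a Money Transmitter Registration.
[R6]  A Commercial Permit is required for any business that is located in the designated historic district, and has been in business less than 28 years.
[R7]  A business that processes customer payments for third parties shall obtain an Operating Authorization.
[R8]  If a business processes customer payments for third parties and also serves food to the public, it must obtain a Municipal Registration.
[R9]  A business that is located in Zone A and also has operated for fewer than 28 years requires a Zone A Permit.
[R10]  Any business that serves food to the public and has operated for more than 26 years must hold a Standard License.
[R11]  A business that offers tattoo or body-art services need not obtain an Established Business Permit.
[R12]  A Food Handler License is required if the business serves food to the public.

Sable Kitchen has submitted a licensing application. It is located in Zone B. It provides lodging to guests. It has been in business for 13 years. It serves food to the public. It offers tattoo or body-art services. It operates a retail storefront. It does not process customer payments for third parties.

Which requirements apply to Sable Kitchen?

Annual Registration, Food Handler License

[R1] does not process customer payments for third parties → Money Transmitter Certificate not required.
[R2] years in business 13 ≥ 10; is located in Zone B → Established Business Permit required.
[R3] operates a retail storefront → Annual Registration required.
[R4] years in business 13 < 24; does not process customer payments for third parties → Regulatory Permit not required.
[R5] does not process customer payments for third parties → Money Transmitter Registration not required.
[R6] is located in Zone B (not: is located in the designated historic district); years in business 13 < 28 → Commercial Permit not required.
[R7] does not process customer payments for third parties → Operating Authorization not required.
[R8] does not process customer payments for third parties; serves food to the public → Municipal Registration not required.
[R9] is located in Zone B (not: is located in Zone A); years in business 13 < 28 → Zone A Permit not required.
[R10] serves food to the public; years in business 13 ≤ 26 → Standard License not required.
[R11] offers tattoo or body-art services → exempt from Established Business Permit.
[R12] serves food to the public → Food Handler License required.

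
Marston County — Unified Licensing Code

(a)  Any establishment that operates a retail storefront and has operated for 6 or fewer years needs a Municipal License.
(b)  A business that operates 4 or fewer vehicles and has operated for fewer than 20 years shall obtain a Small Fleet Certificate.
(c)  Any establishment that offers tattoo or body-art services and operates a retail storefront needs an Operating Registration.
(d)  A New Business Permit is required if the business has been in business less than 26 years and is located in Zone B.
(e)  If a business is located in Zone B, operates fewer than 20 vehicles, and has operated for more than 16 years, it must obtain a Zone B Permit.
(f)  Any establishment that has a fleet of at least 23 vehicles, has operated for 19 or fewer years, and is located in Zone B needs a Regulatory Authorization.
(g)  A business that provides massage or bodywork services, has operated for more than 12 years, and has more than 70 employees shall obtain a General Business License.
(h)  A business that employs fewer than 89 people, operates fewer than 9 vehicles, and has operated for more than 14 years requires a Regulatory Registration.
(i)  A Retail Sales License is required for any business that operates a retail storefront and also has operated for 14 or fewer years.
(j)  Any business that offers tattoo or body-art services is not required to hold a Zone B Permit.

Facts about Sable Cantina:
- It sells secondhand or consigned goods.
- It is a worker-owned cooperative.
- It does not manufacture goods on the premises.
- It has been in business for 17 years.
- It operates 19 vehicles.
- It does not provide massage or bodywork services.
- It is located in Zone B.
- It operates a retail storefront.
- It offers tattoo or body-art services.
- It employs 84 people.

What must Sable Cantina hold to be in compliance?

New Business Permit, Operating Registration

(a) operates a retail storefront; years in business 17 > 6 → Municipal License not required.
(b) vehicles 19 > 4; years in business 17 < 20 → Small Fleet Certificate not required.
(c) offers tattoo or body-art services; operates a retail storefront → Operating Registration required.
(d) years in business 17 < 26; is located in Zone B → New Business Permit required.
(e) is located in Zone B; vehicles 19 < 20; years in business 17 > 16 → Zone B Permit required.
(f) vehicles 19 < 23; years in business 17 ≤ 19; is located in Zone B → Regulatory Authorization not required.
(g) does not provide massage or bodywork services; years in business 17 > 12; employees 84 > 70 → General Business License not required.
(h) employees 84 < 89; vehicles 19 ≥ 9; years in business 17 > 14 → Regulatory Registration not required.
(i) operates a retail storefront; years in business 17 > 14 → Retail Sales License not required.
(j) offers tattoo or body-art services → exempt from Zone B Permit.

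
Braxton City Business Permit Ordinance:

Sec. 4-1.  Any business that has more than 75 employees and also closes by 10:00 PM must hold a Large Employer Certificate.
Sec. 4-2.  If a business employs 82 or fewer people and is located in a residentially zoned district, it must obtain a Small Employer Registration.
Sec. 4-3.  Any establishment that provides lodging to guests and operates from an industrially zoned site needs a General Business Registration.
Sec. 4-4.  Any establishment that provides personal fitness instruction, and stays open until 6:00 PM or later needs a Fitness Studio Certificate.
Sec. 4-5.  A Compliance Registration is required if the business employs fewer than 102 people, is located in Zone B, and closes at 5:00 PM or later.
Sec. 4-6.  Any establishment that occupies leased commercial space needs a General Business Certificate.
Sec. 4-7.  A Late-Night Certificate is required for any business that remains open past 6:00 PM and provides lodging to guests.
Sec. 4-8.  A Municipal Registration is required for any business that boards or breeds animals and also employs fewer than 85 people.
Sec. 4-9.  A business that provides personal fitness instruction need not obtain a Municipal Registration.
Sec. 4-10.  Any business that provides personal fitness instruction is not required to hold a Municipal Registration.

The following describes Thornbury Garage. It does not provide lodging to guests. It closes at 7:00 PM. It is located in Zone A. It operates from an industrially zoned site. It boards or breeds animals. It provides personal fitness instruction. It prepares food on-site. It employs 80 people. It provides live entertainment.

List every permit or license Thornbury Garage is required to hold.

Fitness Studio Certificate, Large Employer Certificate

Sec. 4-1. employees 80 > 75; closes 7:00 PM, at/before 10:00 PM → Large Employer Certificate required.
Sec. 4-2. employees 80 ≤ 82; is located in Zone A (not: is located in a residentially zoned district) → Small Employer Registration not required.
Sec. 4-3. does not provide lodging to guests; operates from an industrially zoned site → General Business Registration not required.
Sec. 4-4. provides personal fitness instruction; closes 7:00 PM, after 6:00 PM → Fitness Studio Certificate required.
Sec. 4-5. employees 80 < 102; is located in Zone A (not: is located in Zone B); closes 7:00 PM, after 5:00 PM → Compliance Registration not required.
Sec. 4-6. operates from an industrially zoned site (not: occupies leased commercial space) → General Business Certificate not required.
Sec. 4-7. closes 7:00 PM, after 6:00 PM; does not provide lodging to guests → Late-Night Certificate not required.
Sec. 4-8. boards or breeds animals; employees 80 < 85 → Municipal Registration required.
Sec. 4-9. provides personal fitness instruction → exempt from Municipal Registration.
Sec. 4-10. provides personal fitness instruction → exempt from Municipal Registration.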